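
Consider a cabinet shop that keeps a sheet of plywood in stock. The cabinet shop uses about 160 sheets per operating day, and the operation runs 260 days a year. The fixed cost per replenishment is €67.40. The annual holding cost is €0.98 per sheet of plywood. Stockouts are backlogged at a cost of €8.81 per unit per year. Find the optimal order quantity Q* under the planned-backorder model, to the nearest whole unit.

Annual demand D = 160 × 260 = 41,600.
With planned backorders, Q* = √(2DS/H) · √((H+B)/B).
√(2DS/H) = √(2 × 41,600 × 67.4 / 0.98) = 2392.096.
√((H+B)/B) = √((0.98+8.81)/8.81) = 1.0542.
Q* ≈ 2521.633.

Q* ≈ 2,522 sheets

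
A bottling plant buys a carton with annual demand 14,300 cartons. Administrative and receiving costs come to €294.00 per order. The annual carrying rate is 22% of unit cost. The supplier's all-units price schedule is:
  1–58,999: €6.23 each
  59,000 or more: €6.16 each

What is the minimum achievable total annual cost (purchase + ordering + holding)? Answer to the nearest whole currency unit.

TC* ≈ €92,484

Holding cost per unit per year at price C is H = 0.22·C.
Candidates are each tier's EOQ (if it falls in that tier) and each price-break quantity.
EOQ at €6.23 = 2476.9 (feasible in tier 1): TC = 14,300×€6.23 + (14,300/2476.9)×294 + (2476.9/2)×0.22×€6.23 = €92,483.78.
EOQ at €6.16 = 2490.9 < 59000, so use break Q=59000: TC = 14,300×€6.16 + (14,300/59000.0)×294 + (59000.0/2)×0.22×€6.16 = €128,137.66.
Lowest total cost among the candidates is at Q = 2476.9.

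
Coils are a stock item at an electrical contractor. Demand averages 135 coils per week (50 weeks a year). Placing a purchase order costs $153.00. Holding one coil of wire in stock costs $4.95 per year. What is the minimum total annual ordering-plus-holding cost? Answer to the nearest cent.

TC* ≈ $3,197.53

Annual demand D = 135 × 50 = 6,750.
EOQ = √(2DS/H) = √(2 × 6,750 × 153 / 4.95) ≈ 645.97.
At Q*, ordering cost (D/Q*)S equals holding cost (Q*/2)H, each = √(DSH/2).
Minimum total = √(2DSH) = √(2 × 6,750 × 153 × 4.95) ≈ 3197.534.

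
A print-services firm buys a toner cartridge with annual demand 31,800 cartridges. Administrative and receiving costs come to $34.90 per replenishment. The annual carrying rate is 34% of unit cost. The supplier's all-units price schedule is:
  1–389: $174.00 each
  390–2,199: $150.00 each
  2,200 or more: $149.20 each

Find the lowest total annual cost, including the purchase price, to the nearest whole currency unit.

Holding cost per unit per year at price C is H = 0.34·C.
Candidates are each tier's EOQ (if it falls in that tier) and each price-break quantity.
EOQ at $174.00 = 193.7 (feasible in tier 1): TC = 31,800×$174.00 + (31,800/193.7)×34.9 + (193.7/2)×0.34×$174.00 = $5,544,659.23.
EOQ at $150.00 = 208.6 < 390, so use break Q=390: TC = 31,800×$150.00 + (31,800/390.0)×34.9 + (390.0/2)×0.34×$150.00 = $4,782,790.69.
EOQ at $149.20 = 209.2 < 2200, so use break Q=2200: TC = 31,800×$149.20 + (31,800/2200.0)×34.9 + (2200.0/2)×0.34×$149.20 = $4,800,865.26.
Lowest total cost among the candidates is at Q = 390.0.

TC* ≈ $4,782,791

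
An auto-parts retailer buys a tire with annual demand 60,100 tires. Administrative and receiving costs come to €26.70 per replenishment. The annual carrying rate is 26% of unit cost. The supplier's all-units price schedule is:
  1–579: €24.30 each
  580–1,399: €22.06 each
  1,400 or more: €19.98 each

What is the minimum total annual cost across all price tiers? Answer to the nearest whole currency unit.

Holding cost per unit per year at price C is H = 0.26·C.
Evaluate total cost at each tier's feasible EOQ or, if the EOQ is below the tier, at the tier's minimum quantity.
Tier 1 (€24.30): EOQ = 712.7 exceeds tier's upper bound 579, so this tier is dominated.
EOQ at €22.06 = 748.0 (feasible in tier 2): TC = 60,100×€22.06 + (60,100/748.0)×26.7 + (748.0/2)×0.26×€22.06 = €1,330,096.40.
EOQ at €19.98 = 786.0 < 1400, so use break Q=1400: TC = 60,100×€19.98 + (60,100/1400.0)×26.7 + (1400.0/2)×0.26×€19.98 = €1,205,580.55.
Lowest total cost among the candidates is at Q = 1400.0.

TC* ≈ €1,205,581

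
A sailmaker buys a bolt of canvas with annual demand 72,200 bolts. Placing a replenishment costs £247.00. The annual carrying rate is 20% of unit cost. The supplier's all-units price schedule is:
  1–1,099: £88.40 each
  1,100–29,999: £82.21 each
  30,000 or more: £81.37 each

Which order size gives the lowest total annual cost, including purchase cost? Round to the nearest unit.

Q* ≈ 1,473 bolts

Holding cost per unit per year at price C is H = 0.20·C.
Evaluate total cost at each tier's feasible EOQ or, if the EOQ is below the tier, at the tier's minimum quantity.
Tier 1 (£88.40): EOQ = 1420.3 exceeds tier's upper bound 1099, so this tier is dominated.
EOQ at £82.21 = 1472.8 (feasible in tier 2): TC = 72,200×£82.21 + (72,200/1472.8)×247 + (1472.8/2)×0.20×£82.21 = £5,959,778.39.
EOQ at £81.37 = 1480.4 < 30000, so use break Q=30000: TC = 72,200×£81.37 + (72,200/30000.0)×247 + (30000.0/2)×0.20×£81.37 = £6,119,618.45.
Lowest total cost is £5,959,778.39 at Q = 1472.8.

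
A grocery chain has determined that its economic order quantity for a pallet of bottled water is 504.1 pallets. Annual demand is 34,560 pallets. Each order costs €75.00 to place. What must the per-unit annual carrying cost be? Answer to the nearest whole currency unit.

H ≈ €20

The basic EOQ model gives Q* = √(2DS/H); rearrange for the unknown.
From Q* = √(2DS/H): H = 2DS / Q*² = 2 × 34,560 × 75 / 504.1² = 20.4001.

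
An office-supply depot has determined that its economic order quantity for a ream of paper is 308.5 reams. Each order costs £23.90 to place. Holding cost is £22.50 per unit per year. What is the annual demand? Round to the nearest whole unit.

D ≈ 44,799 reams per year

The basic EOQ model gives Q* = √(2DS/H); rearrange for the unknown.
From Q* = √(2DS/H): D = Q*²H / (2S) = 308.5² × 22.5 / (2 × 23.9) = 44798.653.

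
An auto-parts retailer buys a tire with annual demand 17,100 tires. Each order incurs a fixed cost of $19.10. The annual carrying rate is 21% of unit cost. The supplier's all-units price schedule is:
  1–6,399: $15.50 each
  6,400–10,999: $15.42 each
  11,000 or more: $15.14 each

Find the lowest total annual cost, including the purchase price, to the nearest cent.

TC* ≈ $266,508.16

Holding cost per unit per year at price C is H = 0.21·C.
For each price level, check whether its EOQ is feasible; otherwise the best quantity at that price is the breakpoint.
EOQ at $15.50 = 448.0 (feasible in tier 1): TC = 17,100×$15.50 + (17,100/448.0)×19.1 + (448.0/2)×0.21×$15.50 = $266,508.16.
EOQ at $15.42 = 449.1 < 6400, so use break Q=6400: TC = 17,100×$15.42 + (17,100/6400.0)×19.1 + (6400.0/2)×0.21×$15.42 = $274,095.27.
EOQ at $15.14 = 453.3 < 11000, so use break Q=11000: TC = 17,100×$15.14 + (17,100/11000.0)×19.1 + (11000.0/2)×0.21×$15.14 = $276,410.39.
Lowest total cost among the candidates is at Q = 448.0.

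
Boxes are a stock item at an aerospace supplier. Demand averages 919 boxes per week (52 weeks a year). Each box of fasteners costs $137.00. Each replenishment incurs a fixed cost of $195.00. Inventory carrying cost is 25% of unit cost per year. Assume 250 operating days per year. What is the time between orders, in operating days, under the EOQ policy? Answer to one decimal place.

Annual demand D = 919 × 52 = 47,788.
Holding cost H = 0.25 × $137.00 = $34.2500 per unit per year.
Q* = √(2DS/H) = √(2 × 47,788 × 195 / 34.25) ≈ 737.67.
Cycle time = Q*/D × 250 = 737.67 / 47,788 × 250 ≈ 3.859 days.

T ≈ 3.9 days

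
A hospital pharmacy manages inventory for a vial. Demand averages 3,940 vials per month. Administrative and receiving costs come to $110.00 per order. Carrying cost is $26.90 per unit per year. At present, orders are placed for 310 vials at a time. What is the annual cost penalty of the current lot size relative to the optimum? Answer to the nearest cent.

Annual demand D = 3,940 × 12 = 47,280.
EOQ = √(2DS/H) = √(2 × 47,280 × 110 / 26.9) ≈ 621.83.
Cost at Q* = (D/Q*)S + (Q*/2)H = √(2DSH) ≈ $16,727.31.
Cost at Q = 310: (47,280/310)×110 + (310/2)×26.9 = $16,776.77 + $4,169.50 = $20,946.27.
Excess = $20,946.27 − $16,727.31 = $4,218.96.

Extra cost ≈ $4,218.96 per year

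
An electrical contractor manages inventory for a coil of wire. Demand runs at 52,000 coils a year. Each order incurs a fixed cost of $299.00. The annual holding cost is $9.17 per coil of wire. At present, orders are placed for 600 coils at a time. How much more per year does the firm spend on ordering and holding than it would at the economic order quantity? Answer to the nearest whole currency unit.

EOQ = √(2DS/H) = √(2 × 52,000 × 299 / 9.17) ≈ 1841.48.
Cost at Q* = (D/Q*)S + (Q*/2)H = √(2DSH) ≈ $16,886.39.
Cost at Q = 600: (52,000/600)×299 + (600/2)×9.17 = $25,913.33 + $2,751.00 = $28,664.33.
Excess = $28,664.33 − $16,886.39 = $11,777.94.

Extra cost ≈ $11,778 per year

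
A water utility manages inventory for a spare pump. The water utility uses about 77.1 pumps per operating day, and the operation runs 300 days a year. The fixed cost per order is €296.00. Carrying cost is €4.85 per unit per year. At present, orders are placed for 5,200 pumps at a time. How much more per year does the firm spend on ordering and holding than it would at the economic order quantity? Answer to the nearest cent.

Annual demand D = 77.1 × 300 = 23,130.
EOQ = √(2DS/H) = √(2 × 23,130 × 296 / 4.85) ≈ 1680.27.
Cost at Q* = (D/Q*)S + (Q*/2)H = √(2DSH) ≈ €8,149.29.
Cost at Q = 5,200: (23,130/5,200)×296 + (5,200/2)×4.85 = €1,316.63 + €12,610.00 = €13,926.63.
Excess = €13,926.63 − €8,149.29 = €5,777.35.

Extra cost ≈ €5,777.35 per year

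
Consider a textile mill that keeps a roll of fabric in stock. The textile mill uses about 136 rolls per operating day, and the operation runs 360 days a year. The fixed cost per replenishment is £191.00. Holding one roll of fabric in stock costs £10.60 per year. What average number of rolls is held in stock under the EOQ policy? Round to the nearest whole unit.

Annual demand D = 136 × 360 = 48,960.
The optimal lot size = √(2DS/H) = √(2 × 48,960 × 191 / 10.6) ≈ 1328.31.
Average inventory = Q*/2 ≈ 1328.31 / 2 = 664.155.

Average inventory ≈ 664 rolls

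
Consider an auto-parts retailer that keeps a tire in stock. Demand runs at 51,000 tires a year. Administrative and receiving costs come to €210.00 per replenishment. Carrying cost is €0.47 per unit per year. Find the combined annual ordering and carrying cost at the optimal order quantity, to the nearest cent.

TC* ≈ €3,172.92

EOQ = √(2DS/H) = √(2 × 51,000 × 210 / 0.47) ≈ 6750.89.
At the optimum the two cost components are equal, so total cost = 2·(Q*/2)H = Q*·H.
Minimum total = √(2DSH) = √(2 × 51,000 × 210 × 0.47) ≈ 3172.917.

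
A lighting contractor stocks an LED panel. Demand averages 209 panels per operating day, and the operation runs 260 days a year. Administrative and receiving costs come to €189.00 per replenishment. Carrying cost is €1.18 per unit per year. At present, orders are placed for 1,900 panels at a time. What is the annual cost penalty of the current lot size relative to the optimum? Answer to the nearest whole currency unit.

Extra cost ≈ €1,603 per year

Annual demand D = 209 × 260 = 54,340.
EOQ = √(2DS/H) = √(2 × 54,340 × 189 / 1.18) ≈ 4172.20.
Cost at Q* = (D/Q*)S + (Q*/2)H = √(2DSH) ≈ €4,923.19.
Cost at Q = 1,900: (54,340/1,900)×189 + (1,900/2)×1.18 = €5,405.40 + €1,121.00 = €6,526.40.
Excess = €6,526.40 − €4,923.19 = €1,603.21.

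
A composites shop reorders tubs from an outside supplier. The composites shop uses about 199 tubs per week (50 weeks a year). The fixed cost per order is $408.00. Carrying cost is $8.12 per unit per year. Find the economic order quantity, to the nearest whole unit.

Q* ≈ 1,000 tubs

Annual demand D = 199 × 50 = 9,950.
EOQ = √(2DS / H) = √(2 × 9,950 × 408 / 8.12).
= √(8,119,200 / 8.12) = √999,901.4778 ≈ 999.951.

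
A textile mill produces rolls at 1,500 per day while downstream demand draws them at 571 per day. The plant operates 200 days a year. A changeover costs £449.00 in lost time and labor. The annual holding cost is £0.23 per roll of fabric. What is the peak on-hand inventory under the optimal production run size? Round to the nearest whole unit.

Annual demand D = 571 × 200 = 114,200.
Production build-up factor (1 − d/p) = 1 − 571/1,500 = 0.6193.
Q* = √(2DS / (H(1 − d/p))) = √(2 × 114,200 × 449 / (0.23 × 0.6193)).
= √(102,551,600 / 0.1424) ≈ 26831.508.
Maximum inventory = Q*(1 − d/p) = 26831.508 × 0.6193 ≈ 16617.647.

I_max ≈ 16,618 rolls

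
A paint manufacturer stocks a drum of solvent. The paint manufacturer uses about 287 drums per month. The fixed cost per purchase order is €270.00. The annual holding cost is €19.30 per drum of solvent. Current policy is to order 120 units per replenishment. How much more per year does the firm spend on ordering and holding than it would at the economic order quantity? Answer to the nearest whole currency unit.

Annual demand D = 287 × 12 = 3,444.
EOQ = √(2DS/H) = √(2 × 3,444 × 270 / 19.3) ≈ 310.42.
Cost at Q* = (D/Q*)S + (Q*/2)H = √(2DSH) ≈ €5,991.11.
Cost at Q = 120: (3,444/120)×270 + (120/2)×19.3 = €7,749.00 + €1,158.00 = €8,907.00.
Excess = €8,907.00 − €5,991.11 = €2,915.89.

Extra cost ≈ €2,916 per year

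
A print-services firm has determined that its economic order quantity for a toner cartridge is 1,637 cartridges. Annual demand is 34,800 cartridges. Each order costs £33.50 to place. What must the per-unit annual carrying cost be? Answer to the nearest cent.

Invert the EOQ relation Q*² = 2DS/H.
From Q* = √(2DS/H): H = 2DS / Q*² = 2 × 34,800 × 33.5 / 1,637² = 0.8701.

H ≈ £0.87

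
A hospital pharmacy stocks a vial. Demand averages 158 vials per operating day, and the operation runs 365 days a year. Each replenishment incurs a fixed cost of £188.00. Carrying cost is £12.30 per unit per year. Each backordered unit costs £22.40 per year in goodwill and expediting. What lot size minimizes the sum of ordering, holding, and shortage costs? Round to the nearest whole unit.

Q* ≈ 1,653 vials

Annual demand D = 158 × 365 = 57,670.
With planned backorders, Q* = √(2DS/H) · √((H+B)/B).
√(2DS/H) = √(2 × 57,670 × 188 / 12.3) = 1327.750.
√((H+B)/B) = √((12.3+22.4)/22.4) = 1.2446.
Q* ≈ 1652.559.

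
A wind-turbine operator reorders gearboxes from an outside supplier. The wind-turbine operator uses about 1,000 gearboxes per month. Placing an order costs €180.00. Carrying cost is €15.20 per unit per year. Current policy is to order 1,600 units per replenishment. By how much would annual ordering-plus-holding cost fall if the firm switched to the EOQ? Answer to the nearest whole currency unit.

Extra cost ≈ €5,407 per year

Annual demand D = 1,000 × 12 = 12,000.
EOQ = √(2DS/H) = √(2 × 12,000 × 180 / 15.2) ≈ 533.11.
Cost at Q* = (D/Q*)S + (Q*/2)H = √(2DSH) ≈ €8,103.33.
Cost at Q = 1,600: (12,000/1,600)×180 + (1,600/2)×15.2 = €1,350.00 + €12,160.00 = €13,510.00.
Excess = €13,510.00 − €8,103.33 = €5,406.67.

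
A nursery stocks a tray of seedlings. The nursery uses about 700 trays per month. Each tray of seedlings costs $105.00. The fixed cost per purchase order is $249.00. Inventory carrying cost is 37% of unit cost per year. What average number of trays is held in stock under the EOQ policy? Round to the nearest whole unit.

Annual demand D = 700 × 12 = 8,400.
Holding cost H = 0.37 × $105.00 = $38.8500 per unit per year.
EOQ = √(2DS/H) = √(2 × 8,400 × 249 / 38.85) ≈ 328.14.
Average inventory = Q*/2 ≈ 328.14 / 2 = 164.070.

Average inventory ≈ 164 trays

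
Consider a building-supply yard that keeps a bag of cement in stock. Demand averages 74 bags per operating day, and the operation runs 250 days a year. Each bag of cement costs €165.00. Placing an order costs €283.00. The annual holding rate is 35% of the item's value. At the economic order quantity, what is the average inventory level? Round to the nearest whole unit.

Average inventory ≈ 213 bags

Annual demand D = 74 × 250 = 18,500.
Holding cost H = 0.35 × €165.00 = €57.7500 per unit per year.
The optimal lot size = √(2DS/H) = √(2 × 18,500 × 283 / 57.75) ≈ 425.81.
Average inventory = Q*/2 ≈ 425.81 / 2 = 212.906.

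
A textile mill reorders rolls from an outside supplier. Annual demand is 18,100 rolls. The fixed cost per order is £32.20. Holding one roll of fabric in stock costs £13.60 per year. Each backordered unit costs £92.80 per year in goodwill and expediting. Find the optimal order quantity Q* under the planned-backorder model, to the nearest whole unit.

Q* ≈ 313 rolls

With planned backorders, Q* = √(2DS/H) · √((H+B)/B).
√(2DS/H) = √(2 × 18,100 × 32.2 / 13.6) = 292.761.
√((H+B)/B) = √((13.6+92.8)/92.8) = 1.0708.
Q* ≈ 313.480.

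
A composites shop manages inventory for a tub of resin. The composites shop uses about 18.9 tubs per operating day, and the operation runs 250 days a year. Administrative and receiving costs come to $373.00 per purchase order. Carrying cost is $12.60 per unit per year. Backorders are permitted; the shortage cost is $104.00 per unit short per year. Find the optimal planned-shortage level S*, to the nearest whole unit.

Annual demand D = 18.9 × 250 = 4,725.
With planned backorders, Q* = √(2DS/H) · √((H+B)/B).
√(2DS/H) = √(2 × 4,725 × 373 / 12.6) = 528.914.
√((H+B)/B) = √((12.6+104)/104) = 1.0588.
Q* ≈ 560.038.
S* = Q* · H/(H+B) = 560.038 × 12.6/116.6 ≈ 60.519.

S* ≈ 61 tubs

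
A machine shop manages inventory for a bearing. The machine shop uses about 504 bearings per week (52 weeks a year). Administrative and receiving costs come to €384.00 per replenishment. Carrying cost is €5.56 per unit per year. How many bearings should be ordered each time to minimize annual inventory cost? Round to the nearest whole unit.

Annual demand D = 504 × 52 = 26,208.
EOQ = √(2DS / H) = √(2 × 26,208 × 384 / 5.56).
= √(20,127,744 / 5.56) = √3,620,097.8417 ≈ 1902.655.

Q* ≈ 1,903 bearings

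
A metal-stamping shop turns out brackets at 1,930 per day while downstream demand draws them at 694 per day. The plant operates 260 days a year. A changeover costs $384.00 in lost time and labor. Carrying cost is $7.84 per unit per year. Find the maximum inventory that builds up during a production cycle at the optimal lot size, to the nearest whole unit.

I_max ≈ 3,364 brackets

Annual demand D = 694 × 260 = 180,440.
Production build-up factor (1 − d/p) = 1 − 694/1,930 = 0.6404.
Q* = √(2DS / (H(1 − d/p))) = √(2 × 180,440 × 384 / (7.84 × 0.6404)).
= √(138,577,920 / 5.0208) ≈ 5253.617.
Maximum inventory = Q*(1 − d/p) = 5253.617 × 0.6404 ≈ 3364.493.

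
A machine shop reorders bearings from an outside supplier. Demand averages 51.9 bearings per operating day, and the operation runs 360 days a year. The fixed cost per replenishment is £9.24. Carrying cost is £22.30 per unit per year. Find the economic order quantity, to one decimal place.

Annual demand D = 51.9 × 360 = 18,684.
EOQ = √(2DS / H) = √(2 × 18,684 × 9.24 / 22.3).
= √(345,280.32 / 22.3) = √15,483.4224 ≈ 124.432.

Q* ≈ 124.4 bearings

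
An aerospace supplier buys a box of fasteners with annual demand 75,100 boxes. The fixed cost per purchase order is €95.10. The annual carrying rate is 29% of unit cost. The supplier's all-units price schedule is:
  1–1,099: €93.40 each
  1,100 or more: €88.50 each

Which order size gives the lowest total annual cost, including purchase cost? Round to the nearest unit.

Q* ≈ 1,100 boxes

Holding cost per unit per year at price C is H = 0.29·C.
Candidates are each tier's EOQ (if it falls in that tier) and each price-break quantity.
EOQ at €93.40 = 726.2 (feasible in tier 1): TC = 75,100×€93.40 + (75,100/726.2)×95.1 + (726.2/2)×0.29×€93.40 = €7,034,009.70.
EOQ at €88.50 = 746.0 < 1100, so use break Q=1100: TC = 75,100×€88.50 + (75,100/1100.0)×95.1 + (1100.0/2)×0.29×€88.50 = €6,666,958.49.
Lowest total cost is €6,666,958.49 at Q = 1100.0.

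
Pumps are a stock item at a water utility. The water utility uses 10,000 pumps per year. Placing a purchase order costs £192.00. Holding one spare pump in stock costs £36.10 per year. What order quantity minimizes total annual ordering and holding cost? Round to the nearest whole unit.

EOQ = √(2DS / H) = √(2 × 10,000 × 192 / 36.1).
= √(3,840,000 / 36.1) = √106,371.1911 ≈ 326.146.

Q* ≈ 326 pumps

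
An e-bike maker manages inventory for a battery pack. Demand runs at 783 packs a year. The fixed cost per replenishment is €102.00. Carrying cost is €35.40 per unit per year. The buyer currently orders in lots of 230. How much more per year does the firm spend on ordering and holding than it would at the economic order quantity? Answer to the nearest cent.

Extra cost ≈ €2,040.32 per year

EOQ = √(2DS/H) = √(2 × 783 × 102 / 35.4) ≈ 67.17.
Cost at Q* = (D/Q*)S + (Q*/2)H = √(2DSH) ≈ €2,377.92.
Cost at Q = 230: (783/230)×102 + (230/2)×35.4 = €347.24 + €4,071.00 = €4,418.24.
Excess = €4,418.24 − €2,377.92 = €2,040.32.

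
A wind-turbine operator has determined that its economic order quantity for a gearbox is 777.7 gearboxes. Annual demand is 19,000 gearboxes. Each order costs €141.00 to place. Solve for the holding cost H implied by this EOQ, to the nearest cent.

Squaring Q* = √(2DS/H) gives Q*² = 2DS/H.
From Q* = √(2DS/H): H = 2DS / Q*² = 2 × 19,000 × 141 / 777.7² = 8.8589.

H ≈ €8.86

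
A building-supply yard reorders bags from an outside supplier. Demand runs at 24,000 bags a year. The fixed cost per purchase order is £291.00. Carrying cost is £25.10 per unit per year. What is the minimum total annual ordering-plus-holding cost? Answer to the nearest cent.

Q* = √(2DS/H) = √(2 × 24,000 × 291 / 25.1) ≈ 745.99.
At Q*, ordering cost (D/Q*)S equals holding cost (Q*/2)H, each = √(DSH/2).
Minimum total = √(2DSH) = √(2 × 24,000 × 291 × 25.1) ≈ 18724.230.

TC* ≈ £18,724.23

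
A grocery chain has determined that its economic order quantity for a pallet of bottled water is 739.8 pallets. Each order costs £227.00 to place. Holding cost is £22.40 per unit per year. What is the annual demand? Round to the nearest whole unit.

D ≈ 27,004 pallets per year

Squaring Q* = √(2DS/H) gives Q*² = 2DS/H.
From Q* = √(2DS/H): D = Q*²H / (2S) = 739.8² × 22.4 / (2 × 227) = 27003.547.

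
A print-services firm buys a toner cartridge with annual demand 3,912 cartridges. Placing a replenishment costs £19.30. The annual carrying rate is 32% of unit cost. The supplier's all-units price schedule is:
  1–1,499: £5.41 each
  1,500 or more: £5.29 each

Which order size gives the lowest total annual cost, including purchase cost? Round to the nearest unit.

Holding cost per unit per year at price C is H = 0.32·C.
Candidates are each tier's EOQ (if it falls in that tier) and each price-break quantity.
EOQ at £5.41 = 295.3 (feasible in tier 1): TC = 3,912×£5.41 + (3,912/295.3)×19.3 + (295.3/2)×0.32×£5.41 = £21,675.21.
EOQ at £5.29 = 298.7 < 1500, so use break Q=1500: TC = 3,912×£5.29 + (3,912/1500.0)×19.3 + (1500.0/2)×0.32×£5.29 = £22,014.41.
Lowest total cost is £21,675.21 at Q = 295.3.

Q* ≈ 295 cartridges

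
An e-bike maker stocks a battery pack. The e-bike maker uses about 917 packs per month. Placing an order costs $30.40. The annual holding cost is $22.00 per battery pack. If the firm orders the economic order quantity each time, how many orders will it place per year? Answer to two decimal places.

Annual demand D = 917 × 12 = 11,004.
Q* = √(2DS/H) = √(2 × 11,004 × 30.4 / 22) ≈ 174.39.
Orders per year = D / Q* = 11,004 / 174.39 ≈ 63.101.

N ≈ 63.10 orders per year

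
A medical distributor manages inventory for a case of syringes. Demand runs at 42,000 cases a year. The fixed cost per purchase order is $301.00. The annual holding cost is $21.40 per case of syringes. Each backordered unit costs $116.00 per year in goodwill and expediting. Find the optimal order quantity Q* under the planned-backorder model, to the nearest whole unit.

With planned backorders, Q* = √(2DS/H) · √((H+B)/B).
√(2DS/H) = √(2 × 42,000 × 301 / 21.4) = 1086.966.
√((H+B)/B) = √((21.4+116)/116) = 1.0883.
Q* ≈ 1182.988.

Q* ≈ 1,183 cases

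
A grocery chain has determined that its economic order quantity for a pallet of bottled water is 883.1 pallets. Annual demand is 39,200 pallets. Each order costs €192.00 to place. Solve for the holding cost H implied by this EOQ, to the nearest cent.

Squaring Q* = √(2DS/H) gives Q*² = 2DS/H.
From Q* = √(2DS/H): H = 2DS / Q*² = 2 × 39,200 × 192 / 883.1² = 19.3018.

H ≈ €19.30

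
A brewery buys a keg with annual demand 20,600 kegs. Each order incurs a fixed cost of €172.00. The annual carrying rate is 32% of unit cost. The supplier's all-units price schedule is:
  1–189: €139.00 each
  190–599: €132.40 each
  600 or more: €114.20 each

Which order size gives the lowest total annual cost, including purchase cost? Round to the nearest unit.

Holding cost per unit per year at price C is H = 0.32·C.
For each price level, check whether its EOQ is feasible; otherwise the best quantity at that price is the breakpoint.
Tier 1 (€139.00): EOQ = 399.1 exceeds tier's upper bound 189, so this tier is dominated.
EOQ at €132.40 = 409.0 (feasible in tier 2): TC = 20,600×€132.40 + (20,600/409.0)×172 + (409.0/2)×0.32×€132.40 = €2,744,767.34.
EOQ at €114.20 = 440.4 < 600, so use break Q=600: TC = 20,600×€114.20 + (20,600/600.0)×172 + (600.0/2)×0.32×€114.20 = €2,369,388.53.
Lowest total cost is €2,369,388.53 at Q = 600.0.

Q* ≈ 600 kegs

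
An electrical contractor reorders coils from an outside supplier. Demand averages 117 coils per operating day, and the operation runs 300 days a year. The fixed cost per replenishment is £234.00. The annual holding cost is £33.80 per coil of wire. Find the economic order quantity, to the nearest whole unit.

Annual demand D = 117 × 300 = 35,100.
EOQ = √(2DS / H) = √(2 × 35,100 × 234 / 33.8).
= √(16,426,800 / 33.8) = √486,000 ≈ 697.137.

Q* ≈ 697 coils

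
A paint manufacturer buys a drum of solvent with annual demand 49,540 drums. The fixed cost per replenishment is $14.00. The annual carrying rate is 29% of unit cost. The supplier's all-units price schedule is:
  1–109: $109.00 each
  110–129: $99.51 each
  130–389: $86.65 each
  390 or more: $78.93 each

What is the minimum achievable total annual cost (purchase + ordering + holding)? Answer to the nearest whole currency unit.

Holding cost per unit per year at price C is H = 0.29·C.
Evaluate total cost at each tier's feasible EOQ or, if the EOQ is below the tier, at the tier's minimum quantity.
Tier 1 ($109.00): EOQ = 209.5 exceeds tier's upper bound 109, so this tier is dominated.
Tier 2 ($99.51): EOQ = 219.2 exceeds tier's upper bound 129, so this tier is dominated.
EOQ at $86.65 = 234.9 (feasible in tier 3): TC = 49,540×$86.65 + (49,540/234.9)×14 + (234.9/2)×0.29×$86.65 = $4,298,544.92.
EOQ at $78.93 = 246.2 < 390, so use break Q=390: TC = 49,540×$78.93 + (49,540/390.0)×14 + (390.0/2)×0.29×$78.93 = $3,916,434.05.
Lowest total cost among the candidates is at Q = 390.0.

TC* ≈ $3,916,434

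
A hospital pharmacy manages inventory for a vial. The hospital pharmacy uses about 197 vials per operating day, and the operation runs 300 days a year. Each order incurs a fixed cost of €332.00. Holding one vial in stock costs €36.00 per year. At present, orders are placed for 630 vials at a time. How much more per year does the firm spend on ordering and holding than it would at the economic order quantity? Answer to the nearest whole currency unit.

Annual demand D = 197 × 300 = 59,100.
EOQ = √(2DS/H) = √(2 × 59,100 × 332 / 36) ≈ 1044.06.
Cost at Q* = (D/Q*)S + (Q*/2)H = √(2DSH) ≈ €37,586.25.
Cost at Q = 630: (59,100/630)×332 + (630/2)×36 = €31,144.76 + €11,340.00 = €42,484.76.
Excess = €42,484.76 − €37,586.25 = €4,898.51.

Extra cost ≈ €4,899 per year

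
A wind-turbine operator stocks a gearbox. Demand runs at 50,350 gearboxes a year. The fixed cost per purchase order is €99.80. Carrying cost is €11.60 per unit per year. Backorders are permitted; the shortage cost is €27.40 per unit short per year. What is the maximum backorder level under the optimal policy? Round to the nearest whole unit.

With planned backorders, Q* = √(2DS/H) · √((H+B)/B).
√(2DS/H) = √(2 × 50,350 × 99.8 / 11.6) = 930.789.
√((H+B)/B) = √((11.6+27.4)/27.4) = 1.1930.
Q* ≈ 1110.473.
S* = Q* · H/(H+B) = 1110.473 × 11.6/39 ≈ 330.295.

S* ≈ 330 gearboxes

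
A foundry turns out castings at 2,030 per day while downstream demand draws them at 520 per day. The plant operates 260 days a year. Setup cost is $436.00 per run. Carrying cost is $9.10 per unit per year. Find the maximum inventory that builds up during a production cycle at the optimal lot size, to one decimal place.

I_max ≈ 3,104.3 castings

Annual demand D = 520 × 260 = 135,200.
Production build-up factor (1 − d/p) = 1 − 520/2,030 = 0.7438.
Q* = √(2DS / (H(1 − d/p))) = √(2 × 135,200 × 436 / (9.1 × 0.7438)).
= √(117,894,400 / 6.769) ≈ 4173.356.
Maximum inventory = Q*(1 − d/p) = 4173.356 × 0.7438 ≈ 3104.319.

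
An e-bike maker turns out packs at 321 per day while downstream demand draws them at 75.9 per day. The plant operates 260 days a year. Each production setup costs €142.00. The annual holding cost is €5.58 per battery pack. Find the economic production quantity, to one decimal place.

Q* ≈ 1,146.9 packs

Annual demand D = 75.9 × 260 = 19,734.
Production build-up factor (1 − d/p) = 1 − 75.9/321 = 0.7636.
Q* = √(2DS / (H(1 − d/p))) = √(2 × 19,734 × 142 / (5.58 × 0.7636)).
= √(5,604,456 / 4.2606) ≈ 1146.913.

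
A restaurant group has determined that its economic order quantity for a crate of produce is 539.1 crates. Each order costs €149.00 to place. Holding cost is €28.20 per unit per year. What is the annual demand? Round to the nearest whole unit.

D ≈ 27,502 crates per year

The basic EOQ model gives Q* = √(2DS/H); rearrange for the unknown.
From Q* = √(2DS/H): D = Q*²H / (2S) = 539.1² × 28.2 / (2 × 149) = 27502.458.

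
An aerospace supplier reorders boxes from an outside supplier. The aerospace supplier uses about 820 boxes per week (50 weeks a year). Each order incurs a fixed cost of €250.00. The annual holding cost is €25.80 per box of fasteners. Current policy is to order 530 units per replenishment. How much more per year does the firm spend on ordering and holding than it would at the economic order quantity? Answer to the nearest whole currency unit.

Annual demand D = 820 × 50 = 41,000.
EOQ = √(2DS/H) = √(2 × 41,000 × 250 / 25.8) ≈ 891.39.
Cost at Q* = (D/Q*)S + (Q*/2)H = √(2DSH) ≈ €22,997.83.
Cost at Q = 530: (41,000/530)×250 + (530/2)×25.8 = €19,339.62 + €6,837.00 = €26,176.62.
Excess = €26,176.62 − €22,997.83 = €3,178.80.

Extra cost ≈ €3,179 per year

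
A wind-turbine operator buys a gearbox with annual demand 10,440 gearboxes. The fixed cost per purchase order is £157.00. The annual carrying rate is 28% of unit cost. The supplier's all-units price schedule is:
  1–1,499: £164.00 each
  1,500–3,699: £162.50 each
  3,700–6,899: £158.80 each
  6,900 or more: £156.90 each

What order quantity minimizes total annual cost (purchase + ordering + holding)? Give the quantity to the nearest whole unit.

Q* ≈ 267 gearboxes

Holding cost per unit per year at price C is H = 0.28·C.
Candidates are each tier's EOQ (if it falls in that tier) and each price-break quantity.
EOQ at £164.00 = 267.2 (feasible in tier 1): TC = 10,440×£164.00 + (10,440/267.2)×157 + (267.2/2)×0.28×£164.00 = £1,724,429.19.
EOQ at £162.50 = 268.4 < 1500, so use break Q=1500: TC = 10,440×£162.50 + (10,440/1500.0)×157 + (1500.0/2)×0.28×£162.50 = £1,731,717.72.
EOQ at £158.80 = 271.5 < 3700, so use break Q=3700: TC = 10,440×£158.80 + (10,440/3700.0)×157 + (3700.0/2)×0.28×£158.80 = £1,740,573.39.
EOQ at £156.90 = 273.2 < 6900, so use break Q=6900: TC = 10,440×£156.90 + (10,440/6900.0)×157 + (6900.0/2)×0.28×£156.90 = £1,789,838.95.
Lowest total cost is £1,724,429.19 at Q = 267.2.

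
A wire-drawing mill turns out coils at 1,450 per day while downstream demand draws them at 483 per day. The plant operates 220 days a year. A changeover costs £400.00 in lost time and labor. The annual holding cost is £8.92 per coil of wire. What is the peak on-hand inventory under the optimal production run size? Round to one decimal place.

I_max ≈ 2,521.0 coils

Annual demand D = 483 × 220 = 106,260.
Production build-up factor (1 − d/p) = 1 − 483/1,450 = 0.6669.
Q* = √(2DS / (H(1 − d/p))) = √(2 × 106,260 × 400 / (8.92 × 0.6669)).
= √(85,008,000 / 5.9487) ≈ 3780.230.
Maximum inventory = Q*(1 − d/p) = 3780.230 × 0.6669 ≈ 2521.022.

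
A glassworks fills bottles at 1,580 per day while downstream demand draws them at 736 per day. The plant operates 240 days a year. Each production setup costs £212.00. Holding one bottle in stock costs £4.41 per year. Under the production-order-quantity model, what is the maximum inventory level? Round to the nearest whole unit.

Annual demand D = 736 × 240 = 176,640.
Production build-up factor (1 − d/p) = 1 − 736/1,580 = 0.5342.
Q* = √(2DS / (H(1 − d/p))) = √(2 × 176,640 × 212 / (4.41 × 0.5342)).
= √(74,895,360 / 2.3557) ≈ 5638.525.
Maximum inventory = Q*(1 − d/p) = 5638.525 × 0.5342 ≈ 3011.971.

I_max ≈ 3,012 bottles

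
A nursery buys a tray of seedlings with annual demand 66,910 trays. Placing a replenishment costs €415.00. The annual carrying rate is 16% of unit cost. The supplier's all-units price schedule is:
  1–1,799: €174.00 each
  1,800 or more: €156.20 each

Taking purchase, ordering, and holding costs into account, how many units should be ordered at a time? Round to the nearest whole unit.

Q* ≈ 1,800 trays

Holding cost per unit per year at price C is H = 0.16·C.
For each price level, check whether its EOQ is feasible; otherwise the best quantity at that price is the breakpoint.
EOQ at €174.00 = 1412.4 (feasible in tier 1): TC = 66,910×€174.00 + (66,910/1412.4)×415 + (1412.4/2)×0.16×€174.00 = €11,681,660.51.
EOQ at €156.20 = 1490.7 < 1800, so use break Q=1800: TC = 66,910×€156.20 + (66,910/1800.0)×415 + (1800.0/2)×0.16×€156.20 = €10,489,261.27.
Lowest total cost is €10,489,261.27 at Q = 1800.0.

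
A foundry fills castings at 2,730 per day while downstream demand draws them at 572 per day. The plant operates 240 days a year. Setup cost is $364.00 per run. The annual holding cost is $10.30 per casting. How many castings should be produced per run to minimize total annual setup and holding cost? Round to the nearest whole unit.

Q* ≈ 3,504 castings

Annual demand D = 572 × 240 = 137,280.
Production build-up factor (1 − d/p) = 1 − 572/2,730 = 0.7905.
Q* = √(2DS / (H(1 − d/p))) = √(2 × 137,280 × 364 / (10.3 × 0.7905)).
= √(99,939,840 / 8.1419) ≈ 3503.534.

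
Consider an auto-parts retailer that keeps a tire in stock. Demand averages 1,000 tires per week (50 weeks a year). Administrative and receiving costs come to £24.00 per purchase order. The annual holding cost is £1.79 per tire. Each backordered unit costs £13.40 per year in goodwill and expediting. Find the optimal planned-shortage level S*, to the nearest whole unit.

S* ≈ 145 tires

Annual demand D = 1,000 × 50 = 50,000.
With planned backorders, Q* = √(2DS/H) · √((H+B)/B).
√(2DS/H) = √(2 × 50,000 × 24 / 1.79) = 1157.921.
√((H+B)/B) = √((1.79+13.4)/13.4) = 1.0647.
Q* ≈ 1232.837.
S* = Q* · H/(H+B) = 1232.837 × 1.79/15.19 ≈ 145.278.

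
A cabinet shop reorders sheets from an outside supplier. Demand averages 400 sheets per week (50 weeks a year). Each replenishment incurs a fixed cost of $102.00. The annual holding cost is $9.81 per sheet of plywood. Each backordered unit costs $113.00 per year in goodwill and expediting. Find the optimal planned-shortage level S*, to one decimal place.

Annual demand D = 400 × 50 = 20,000.
With planned backorders, Q* = √(2DS/H) · √((H+B)/B).
√(2DS/H) = √(2 × 20,000 × 102 / 9.81) = 644.905.
√((H+B)/B) = √((9.81+113)/113) = 1.0425.
Q* ≈ 672.316.
S* = Q* · H/(H+B) = 672.316 × 9.81/122.81 ≈ 53.704.

S* ≈ 53.7 sheets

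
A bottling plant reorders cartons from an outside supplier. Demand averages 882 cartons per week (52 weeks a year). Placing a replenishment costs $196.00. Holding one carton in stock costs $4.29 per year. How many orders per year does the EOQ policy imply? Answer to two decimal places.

N ≈ 22.40 orders per year

Annual demand D = 882 × 52 = 45,864.
EOQ = √(2DS/H) = √(2 × 45,864 × 196 / 4.29) ≈ 2047.15.
Orders per year = D / Q* = 45,864 / 2047.15 ≈ 22.404.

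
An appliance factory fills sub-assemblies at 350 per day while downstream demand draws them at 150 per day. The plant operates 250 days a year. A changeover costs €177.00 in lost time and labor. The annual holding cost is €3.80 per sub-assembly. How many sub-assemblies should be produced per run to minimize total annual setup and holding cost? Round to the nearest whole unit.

Q* ≈ 2,473 sub-assemblies

Annual demand D = 150 × 250 = 37,500.
Production build-up factor (1 − d/p) = 1 − 150/350 = 0.5714.
Q* = √(2DS / (H(1 − d/p))) = √(2 × 37,500 × 177 / (3.8 × 0.5714)).
= √(13,275,000 / 2.1714) ≈ 2472.547.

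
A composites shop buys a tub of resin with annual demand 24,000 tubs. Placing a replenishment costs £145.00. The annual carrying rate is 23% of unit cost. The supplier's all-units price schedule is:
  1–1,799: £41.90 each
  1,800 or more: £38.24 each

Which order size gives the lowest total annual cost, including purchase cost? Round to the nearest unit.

Q* ≈ 1,800 tubs

Holding cost per unit per year at price C is H = 0.23·C.
Candidates are each tier's EOQ (if it falls in that tier) and each price-break quantity.
EOQ at £41.90 = 849.8 (feasible in tier 1): TC = 24,000×£41.90 + (24,000/849.8)×145 + (849.8/2)×0.23×£41.90 = £1,013,789.84.
EOQ at £38.24 = 889.6 < 1800, so use break Q=1800: TC = 24,000×£38.24 + (24,000/1800.0)×145 + (1800.0/2)×0.23×£38.24 = £927,609.01.
Lowest total cost is £927,609.01 at Q = 1800.0.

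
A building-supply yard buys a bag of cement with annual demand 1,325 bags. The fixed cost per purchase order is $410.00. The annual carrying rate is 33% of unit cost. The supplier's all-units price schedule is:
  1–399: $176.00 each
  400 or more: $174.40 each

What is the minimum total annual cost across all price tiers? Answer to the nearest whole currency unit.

Holding cost per unit per year at price C is H = 0.33·C.
Evaluate total cost at each tier's feasible EOQ or, if the EOQ is below the tier, at the tier's minimum quantity.
EOQ at $176.00 = 136.8 (feasible in tier 1): TC = 1,325×$176.00 + (1,325/136.8)×410 + (136.8/2)×0.33×$176.00 = $241,143.80.
EOQ at $174.40 = 137.4 < 400, so use break Q=400: TC = 1,325×$174.40 + (1,325/400.0)×410 + (400.0/2)×0.33×$174.40 = $243,948.52.
Lowest total cost among the candidates is at Q = 136.8.

TC* ≈ $241,144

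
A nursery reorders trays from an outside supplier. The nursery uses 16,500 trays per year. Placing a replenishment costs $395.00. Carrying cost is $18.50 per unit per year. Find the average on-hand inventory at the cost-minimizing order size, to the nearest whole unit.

Q* = √(2DS/H) = √(2 × 16,500 × 395 / 18.5) ≈ 839.40.
Average inventory = Q*/2 ≈ 839.40 / 2 = 419.701.

Average inventory ≈ 420 trays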